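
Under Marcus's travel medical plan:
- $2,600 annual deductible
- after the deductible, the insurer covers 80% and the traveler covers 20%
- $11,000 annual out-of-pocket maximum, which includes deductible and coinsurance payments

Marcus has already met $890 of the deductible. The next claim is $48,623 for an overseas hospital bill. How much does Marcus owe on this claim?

Deductible still to meet: $2,600 − $890 = $1,710.
The remaining $46,913 (= $48,623 − $1,710) moves to coinsurance.
Coinsurance: $46,913 × 20% = $9,382.60.
So the traveler owes $1,710 + $9,382.60 = $11,092.60 before any cap.
Adding $11,092.60 to the $890 already spent would give $11,982.60, which exceeds the $11,000 cap; the traveler pays just $11,000 − $890 = $10,110.

$10,110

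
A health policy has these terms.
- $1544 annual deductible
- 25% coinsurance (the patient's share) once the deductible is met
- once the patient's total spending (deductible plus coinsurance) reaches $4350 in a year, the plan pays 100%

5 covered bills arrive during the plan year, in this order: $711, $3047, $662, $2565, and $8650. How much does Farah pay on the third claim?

$165.50

Claim 1 — $711: all of it applies to the deductible. Patient pays $711; OOP now $711.
Claim 2 — $3047: $833 to deductible, leaving $2214; 25% of $2214 = $553.50. Cost to patient: $1386.50. OOP to date $2097.50.
Claim 3 — $662: deductible met; 25% of $662 = $165.50. Cost to patient: $165.50. OOP to date $2263.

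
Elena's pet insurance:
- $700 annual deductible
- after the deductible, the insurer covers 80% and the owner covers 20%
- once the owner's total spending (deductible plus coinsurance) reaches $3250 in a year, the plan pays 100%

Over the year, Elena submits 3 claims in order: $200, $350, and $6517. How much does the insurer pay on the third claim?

Claim 1 ($200): fully absorbed by the deductible. Owner owes $200 (running OOP $200). Insurer: $200 − $200 = $0.
Claim 2 ($350): all of it applies to the deductible. Owner pays $350; OOP now $550. Insurer: $350 − $350 = $0.
Claim 3 ($6517): $150 to deductible, leaving $6367; coinsurance $6367 × 20% = $1273.40. Owner pays $1423.40; OOP now $1973.40. Plan pays $6517 − $1423.40 = $5093.60.

$5093.60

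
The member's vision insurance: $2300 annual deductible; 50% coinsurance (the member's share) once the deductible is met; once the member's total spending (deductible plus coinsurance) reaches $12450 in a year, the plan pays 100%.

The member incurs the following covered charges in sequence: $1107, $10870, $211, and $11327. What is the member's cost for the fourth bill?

Claim 1 ($1107): fully absorbed by the deductible. Member owes $1107 (running OOP $1107).
Claim 2 ($10870): $1193 finishes the deductible; $9677 goes to coinsurance; 50% of $9677 = $4838.50. Member pays $6031.50; OOP now $7138.50.
Claim 3 ($211): deductible already satisfied, so member's share is 50% × $211 = $105.50. Cost to member: $105.50. OOP to date $7244.
Claim 4 ($11327): deductible already satisfied, so member's share is 50% × $11327 = $5663.50. Adding that to $7244 gives $12907.50, past the $12450 cap; member pays only $12450 − $7244 = $5206.

$5206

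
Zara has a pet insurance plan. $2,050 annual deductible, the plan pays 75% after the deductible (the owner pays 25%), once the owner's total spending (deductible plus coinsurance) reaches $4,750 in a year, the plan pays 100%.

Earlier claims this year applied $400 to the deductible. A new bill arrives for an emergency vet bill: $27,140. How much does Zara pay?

$4,350

Remaining deductible: $2,050 − $400 = $1,650.
After the $1,650 deductible portion, $27,140 − $1,650 = $25,490 is subject to coinsurance.
Owner's 25% share of $25,490 is $6,372.50.
That puts the owner's cost at $1,650 + $6,372.50 = $8,022.50 before any cap.
Year-to-date out-of-pocket would reach $400 + $8,022.50 = $8,422.50, above the $4,750 maximum, so the owner pays only $4,750 − $400 = $4,350.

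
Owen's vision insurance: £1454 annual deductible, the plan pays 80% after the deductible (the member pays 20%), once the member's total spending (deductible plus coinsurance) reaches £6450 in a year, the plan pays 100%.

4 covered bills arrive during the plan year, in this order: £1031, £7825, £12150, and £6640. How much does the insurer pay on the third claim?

£9720

Claim 1 (£1031): fully absorbed by the deductible. Cost to member: £1031. OOP to date £1031. Plan pays £1031 − £1031 = £0.
Claim 2 (£7825): deductible takes £423, £7402 remains; 20% of £7402 = £1480.40. Member owes £1903.40 (running OOP £2934.40). Insurer: £7825 − £1903.40 = £5921.60.
Claim 3 (£12150): deductible already satisfied, so member's share is 20% × £12150 = £2430. Cost to member: £2430. OOP to date £5364.40. Insurer: £12150 − £2430 = £9720.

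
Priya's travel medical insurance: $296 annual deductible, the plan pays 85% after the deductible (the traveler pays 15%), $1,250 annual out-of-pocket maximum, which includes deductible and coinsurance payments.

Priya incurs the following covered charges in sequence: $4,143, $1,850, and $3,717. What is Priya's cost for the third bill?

$99.45

Claim 1 — $4,143: deductible takes $296, $3,847 remains; traveler's 15% is $577.05. Cost to traveler: $873.05. OOP to date $873.05.
Claim 2 — $1,850: deductible met; 15% of $1,850 = $277.50. Cost to traveler: $277.50. OOP to date $1,150.55.
Claim 3 — $3,717: 15% coinsurance on $3,717 = $557.55. Adding that to $1,150.55 gives $1,708.10, past the $1,250 cap; traveler pays only $1,250 − $1,150.55 = $99.45.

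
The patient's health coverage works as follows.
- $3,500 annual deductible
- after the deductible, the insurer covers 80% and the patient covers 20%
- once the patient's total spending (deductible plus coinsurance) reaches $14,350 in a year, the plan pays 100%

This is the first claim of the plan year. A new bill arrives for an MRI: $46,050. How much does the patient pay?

Deductible not yet touched, so the first $3,500 of the bill goes to the deductible.
That leaves $46,050 − $3,500 = $42,550 for coinsurance.
Coinsurance: $42,550 × 20% = $8,510.
Patient responsibility before any cap: $3,500 + $8,510 = $12,010.
Year-to-date out-of-pocket becomes $0 + $12,010 = $12,010, still under the $14,350 maximum, so no cap applies.

$12,010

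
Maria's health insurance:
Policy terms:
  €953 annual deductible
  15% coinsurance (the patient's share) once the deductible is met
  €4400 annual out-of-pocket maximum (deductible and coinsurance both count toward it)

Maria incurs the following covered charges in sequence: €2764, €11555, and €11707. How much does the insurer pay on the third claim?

€10264.90

Claim 1 — €2764: €953 to deductible, leaving €1811; patient's 15% is €271.65. Cost to patient: €1224.65. OOP to date €1224.65. Insurer: €2764 − €1224.65 = €1539.35.
Claim 2 — €11555: 15% coinsurance on €11555 = €1733.25. Cost to patient: €1733.25. OOP to date €2957.90. Insurer: €11555 − €1733.25 = €9821.75.
Claim 3 — €11707: deductible already satisfied, so patient's share is 15% × €11707 = €1756.05. That would push OOP to €4713.95, over the €4400 cap, so patient pays €4400 − €2957.90 = €1442.10. Insurer: €11707 − €1442.10 = €10264.90.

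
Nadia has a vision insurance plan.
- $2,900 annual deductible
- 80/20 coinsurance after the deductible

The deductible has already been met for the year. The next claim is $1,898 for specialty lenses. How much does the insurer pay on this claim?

The deductible is already satisfied, so the full bill goes to coinsurance.
Member's 20% share of $1,898 is $379.60.
Insurer pays the balance: $1,898 − $379.60 = $1,518.40.

$1,518.40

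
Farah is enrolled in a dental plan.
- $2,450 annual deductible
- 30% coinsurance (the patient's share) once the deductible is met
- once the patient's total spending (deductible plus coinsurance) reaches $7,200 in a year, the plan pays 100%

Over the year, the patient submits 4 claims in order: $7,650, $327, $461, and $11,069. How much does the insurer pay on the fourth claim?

$8,115.40

#1 ($7,650): deductible takes $2,450, $5,200 remains; patient's 30% is $1,560. Cost to patient: $4,010. OOP to date $4,010. Insurer: $7,650 − $4,010 = $3,640.
#2 ($327): deductible met; 30% of $327 = $98.10. Cost to patient: $98.10. OOP to date $4,108.10. Insurer: $327 − $98.10 = $228.90.
#3 ($461): deductible met; 30% of $461 = $138.30. Patient pays $138.30; OOP now $4,246.40. Insurer: $461 − $138.30 = $322.70.
#4 ($11,069): deductible met; 30% of $11,069 = $3,320.70. Adding that to $4,246.40 gives $7,567.10, past the $7,200 cap; patient pays only $7,200 − $4,246.40 = $2,953.60. Plan pays $11,069 − $2,953.60 = $8,115.40.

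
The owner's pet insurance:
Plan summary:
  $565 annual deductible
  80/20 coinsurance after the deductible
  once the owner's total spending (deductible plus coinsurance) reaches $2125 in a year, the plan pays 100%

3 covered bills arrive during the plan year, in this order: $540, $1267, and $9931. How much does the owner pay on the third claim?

Claim 1 — $540: fully absorbed by the deductible. Owner pays $540; OOP now $540.
Claim 2 — $1267: deductible takes $25, $1242 remains; owner's 20% is $248.40. Owner owes $273.40 (running OOP $813.40).
Claim 3 — $9931: deductible already satisfied, so owner's share is 20% × $9931 = $1986.20. Adding that to $813.40 gives $2799.60, past the $2125 cap; owner pays only $2125 − $813.40 = $1311.60.

$1311.60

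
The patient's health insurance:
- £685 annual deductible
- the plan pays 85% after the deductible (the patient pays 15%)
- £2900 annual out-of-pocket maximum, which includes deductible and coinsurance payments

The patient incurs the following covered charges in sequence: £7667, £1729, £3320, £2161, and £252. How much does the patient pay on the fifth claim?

£37.80

#1 (£7667): £685 finishes the deductible; £6982 goes to coinsurance; patient's 15% is £1047.30. Patient pays £1732.30; OOP now £1732.30.
#2 (£1729): deductible already satisfied, so patient's share is 15% × £1729 = £259.35. Patient owes £259.35 (running OOP £1991.65).
#3 (£3320): 15% coinsurance on £3320 = £498. Patient pays £498; OOP now £2489.65.
#4 (£2161): deductible already satisfied, so patient's share is 15% × £2161 = £324.15. Patient owes £324.15 (running OOP £2813.80).
#5 (£252): 15% coinsurance on £252 = £37.80. Patient pays £37.80; OOP now £2851.60.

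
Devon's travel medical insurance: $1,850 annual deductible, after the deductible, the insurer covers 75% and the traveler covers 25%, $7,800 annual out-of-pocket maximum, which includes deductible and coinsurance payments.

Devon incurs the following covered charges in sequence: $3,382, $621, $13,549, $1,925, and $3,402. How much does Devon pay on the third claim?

Claim 1 ($3,382): $1,850 to deductible, leaving $1,532; 25% of $1,532 = $383. Traveler pays $2,233; OOP now $2,233.
Claim 2 ($621): deductible met; 25% of $621 = $155.25. Cost to traveler: $155.25. OOP to date $2,388.25.
Claim 3 ($13,549): 25% coinsurance on $13,549 = $3,387.25. Traveler pays $3,387.25; OOP now $5,775.50.

$3,387.25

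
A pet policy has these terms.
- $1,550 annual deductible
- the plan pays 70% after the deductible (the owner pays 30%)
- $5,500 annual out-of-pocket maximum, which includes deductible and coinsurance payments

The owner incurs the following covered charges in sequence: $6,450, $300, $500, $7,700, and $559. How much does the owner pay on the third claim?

$150

Claim 1 ($6,450): $1,550 finishes the deductible; $4,900 goes to coinsurance; 30% of $4,900 = $1,470. Owner pays $3,020; OOP now $3,020.
Claim 2 ($300): 30% coinsurance on $300 = $90. Owner owes $90 (running OOP $3,110).
Claim 3 ($500): deductible met; 30% of $500 = $150. Owner pays $150; OOP now $3,260.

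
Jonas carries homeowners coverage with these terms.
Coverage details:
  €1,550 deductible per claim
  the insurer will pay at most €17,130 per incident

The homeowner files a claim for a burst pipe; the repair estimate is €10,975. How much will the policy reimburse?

Less the €1,550 deductible: €10,975 − €1,550 = €9,425.
That's under the €17,130 cap, so the insurer reimburses the full €9,425.

€9,425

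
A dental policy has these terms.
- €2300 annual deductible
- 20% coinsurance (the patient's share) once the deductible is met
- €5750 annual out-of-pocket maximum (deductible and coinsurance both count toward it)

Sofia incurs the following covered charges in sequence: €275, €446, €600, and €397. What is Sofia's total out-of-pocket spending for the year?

Bill 1, €275: fully absorbed by the deductible. Patient owes €275 (running OOP €275).
Bill 2, €446: entire amount goes to the deductible. Cost to patient: €446. OOP to date €721.
Bill 3, €600: entire amount goes to the deductible. Cost to patient: €600. OOP to date €1321.
Bill 4, €397: entire amount goes to the deductible. Patient pays €397; OOP now €1718.
Total paid by the patient: €275 + €446 + €600 + €397 = €1718.

€1718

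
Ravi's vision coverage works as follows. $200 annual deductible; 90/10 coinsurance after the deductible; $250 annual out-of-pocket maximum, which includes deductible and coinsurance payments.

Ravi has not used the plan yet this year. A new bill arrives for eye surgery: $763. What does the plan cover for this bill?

Nothing has been paid toward the $200 deductible, so the first $200 of this charge is applied there.
That leaves $763 − $200 = $563 for coinsurance.
Member's 10% share of $563 is $56.30.
Member responsibility before any cap: $200 + $56.30 = $256.30.
Adding $256.30 to the $0 already spent would give $256.30, which exceeds the $250 cap; the member pays just $250 − $0 = $250.
The insurer covers the remainder: $763 − $250 = $513.

$513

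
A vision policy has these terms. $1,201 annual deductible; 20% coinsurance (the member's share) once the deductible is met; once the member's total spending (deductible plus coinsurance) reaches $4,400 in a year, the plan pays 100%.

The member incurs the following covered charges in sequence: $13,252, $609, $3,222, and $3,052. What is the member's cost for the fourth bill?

#1 ($13,252): $1,201 finishes the deductible; $12,051 goes to coinsurance; coinsurance $12,051 × 20% = $2,410.20. Member pays $3,611.20; OOP now $3,611.20.
#2 ($609): 20% coinsurance on $609 = $121.80. Cost to member: $121.80. OOP to date $3,733.
#3 ($3,222): 20% coinsurance on $3,222 = $644.40. Member owes $644.40 (running OOP $4,377.40).
#4 ($3,052): deductible already satisfied, so member's share is 20% × $3,052 = $610.40. OOP would hit $4,987.80 > $4,400, so the cap limits the member to $4,400 − $4,377.40 = $22.60.

$22.60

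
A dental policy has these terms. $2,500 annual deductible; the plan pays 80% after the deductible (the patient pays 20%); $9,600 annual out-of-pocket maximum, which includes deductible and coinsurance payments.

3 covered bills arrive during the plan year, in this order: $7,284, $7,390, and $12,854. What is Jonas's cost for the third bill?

$2,570.80

Claim 1 — $7,284: $2,500 to deductible, leaving $4,784; patient's 20% is $956.80. Patient owes $3,456.80 (running OOP $3,456.80).
Claim 2 — $7,390: deductible already satisfied, so patient's share is 20% × $7,390 = $1,478. Patient owes $1,478 (running OOP $4,934.80).
Claim 3 — $12,854: 20% coinsurance on $12,854 = $2,570.80. Cost to patient: $2,570.80. OOP to date $7,505.60.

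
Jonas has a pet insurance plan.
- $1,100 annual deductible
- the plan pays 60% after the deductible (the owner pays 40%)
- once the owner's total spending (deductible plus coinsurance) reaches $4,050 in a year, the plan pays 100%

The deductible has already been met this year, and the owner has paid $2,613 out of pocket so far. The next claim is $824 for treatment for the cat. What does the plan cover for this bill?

$494.40

With the deductible met, the entire $824 is subject to coinsurance.
40% of $824 = $329.60 falls to the owner.
Total out-of-pocket so far would be $2,613 + $329.60 = $2,942.60, below the $4,050 cap — no reduction.
The insurer covers the remainder: $824 − $329.60 = $494.40.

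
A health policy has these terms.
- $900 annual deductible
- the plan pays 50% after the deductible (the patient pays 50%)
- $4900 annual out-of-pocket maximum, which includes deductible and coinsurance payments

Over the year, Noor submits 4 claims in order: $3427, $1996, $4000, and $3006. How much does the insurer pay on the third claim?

$2261.50

Claim 1 ($3427): deductible takes $900, $2527 remains; 50% of $2527 = $1263.50. Cost to patient: $2163.50. OOP to date $2163.50. Plan pays $3427 − $2163.50 = $1263.50.
Claim 2 ($1996): deductible already satisfied, so patient's share is 50% × $1996 = $998. Patient pays $998; OOP now $3161.50. Insurer: $1996 − $998 = $998.
Claim 3 ($4000): 50% coinsurance on $4000 = $2000. Adding that to $3161.50 gives $5161.50, past the $4900 cap; patient pays only $4900 − $3161.50 = $1738.50. Plan pays $4000 − $1738.50 = $2261.50.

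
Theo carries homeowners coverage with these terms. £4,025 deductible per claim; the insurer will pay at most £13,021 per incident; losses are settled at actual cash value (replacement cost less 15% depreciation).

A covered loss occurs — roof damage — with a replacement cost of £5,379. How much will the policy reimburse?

Actual cash value after 15% depreciation: £5,379 × 85% = £4,572.15.
Subtract the deductible: £4,572.15 − £4,025 = £547.15.
That's under the £13,021 cap, so the insurer reimburses the full £547.15.

£547.15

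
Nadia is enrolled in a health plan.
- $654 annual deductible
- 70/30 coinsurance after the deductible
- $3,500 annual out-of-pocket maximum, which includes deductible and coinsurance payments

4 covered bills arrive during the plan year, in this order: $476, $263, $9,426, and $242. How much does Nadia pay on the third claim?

$2,820.50

#1 ($476): entire amount goes to the deductible. Patient pays $476; OOP now $476.
#2 ($263): $178 to deductible, leaving $85; patient's 30% is $25.50. Patient owes $203.50 (running OOP $679.50).
#3 ($9,426): deductible already satisfied, so patient's share is 30% × $9,426 = $2,827.80. Adding that to $679.50 gives $3,507.30, past the $3,500 cap; patient pays only $3,500 − $679.50 = $2,820.50.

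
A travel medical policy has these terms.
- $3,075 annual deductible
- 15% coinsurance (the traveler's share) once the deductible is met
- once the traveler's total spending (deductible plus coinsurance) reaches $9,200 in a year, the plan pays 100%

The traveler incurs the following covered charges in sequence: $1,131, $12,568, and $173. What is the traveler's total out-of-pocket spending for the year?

$4,694.55

#1 ($1,131): entire amount goes to the deductible. Traveler owes $1,131 (running OOP $1,131).
#2 ($12,568): deductible takes $1,944, $10,624 remains; traveler's 15% is $1,593.60. Traveler pays $3,537.60; OOP now $4,668.60.
#3 ($173): deductible met; 15% of $173 = $25.95. Traveler pays $25.95; OOP now $4,694.55.
Summing the traveler's payments: $1,131 + $3,537.60 + $25.95 = $4,694.55.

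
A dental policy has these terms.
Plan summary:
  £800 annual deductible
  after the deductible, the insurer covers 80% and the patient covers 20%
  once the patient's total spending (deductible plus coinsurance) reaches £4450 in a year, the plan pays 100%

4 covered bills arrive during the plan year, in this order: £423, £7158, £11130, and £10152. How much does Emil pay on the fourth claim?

Bill 1, £423: entire amount goes to the deductible. Patient pays £423; OOP now £423.
Bill 2, £7158: £377 to deductible, leaving £6781; 20% of £6781 = £1356.20. Cost to patient: £1733.20. OOP to date £2156.20.
Bill 3, £11130: 20% coinsurance on £11130 = £2226. Patient owes £2226 (running OOP £4382.20).
Bill 4, £10152: 20% coinsurance on £10152 = £2030.40. OOP would hit £6412.60 > £4450, so the cap limits the patient to £4450 − £4382.20 = £67.80.

£67.80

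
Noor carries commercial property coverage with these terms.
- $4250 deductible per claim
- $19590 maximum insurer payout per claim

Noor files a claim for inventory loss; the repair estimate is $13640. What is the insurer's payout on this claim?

$9390

After the deductible, $13640 − $4250 = $9390 remains.
That's under the $19590 cap, so the insurer reimburses the full $9390.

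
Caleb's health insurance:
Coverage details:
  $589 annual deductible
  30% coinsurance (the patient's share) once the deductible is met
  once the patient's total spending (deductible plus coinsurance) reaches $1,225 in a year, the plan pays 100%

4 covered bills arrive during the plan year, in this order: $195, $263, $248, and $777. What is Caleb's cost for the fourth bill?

$233.10

#1 ($195): fully absorbed by the deductible. Cost to patient: $195. OOP to date $195.
#2 ($263): fully absorbed by the deductible. Patient owes $263 (running OOP $458).
#3 ($248): deductible takes $131, $117 remains; coinsurance $117 × 30% = $35.10. Patient owes $166.10 (running OOP $624.10).
#4 ($777): deductible met; 30% of $777 = $233.10. Patient owes $233.10 (running OOP $857.20).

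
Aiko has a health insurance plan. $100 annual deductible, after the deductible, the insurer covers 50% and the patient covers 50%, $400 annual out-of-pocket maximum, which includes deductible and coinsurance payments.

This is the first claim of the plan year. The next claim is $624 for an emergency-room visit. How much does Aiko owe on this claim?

$362

The full $100 deductible is still open; $100 of this bill applies to it.
That leaves $624 − $100 = $524 for coinsurance.
Patient's 50% share of $524 is $262.
That puts the patient's cost at $100 + $262 = $362 before any cap.
Cumulative spending $0 + $362 = $362 stays under the $400 maximum.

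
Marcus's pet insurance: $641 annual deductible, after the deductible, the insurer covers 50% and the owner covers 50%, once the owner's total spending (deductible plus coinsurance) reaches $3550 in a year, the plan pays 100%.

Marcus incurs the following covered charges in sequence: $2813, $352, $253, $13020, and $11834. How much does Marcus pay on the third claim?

Claim 1 ($2813): $641 finishes the deductible; $2172 goes to coinsurance; 50% of $2172 = $1086. Cost to owner: $1727. OOP to date $1727.
Claim 2 ($352): deductible met; 50% of $352 = $176. Owner pays $176; OOP now $1903.
Claim 3 ($253): deductible already satisfied, so owner's share is 50% × $253 = $126.50. Owner owes $126.50 (running OOP $2029.50).

$126.50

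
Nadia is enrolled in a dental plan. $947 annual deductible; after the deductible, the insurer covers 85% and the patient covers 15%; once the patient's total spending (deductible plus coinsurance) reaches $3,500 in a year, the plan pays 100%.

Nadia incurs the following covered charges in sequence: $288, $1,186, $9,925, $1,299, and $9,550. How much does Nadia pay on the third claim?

Claim 1 ($288): entire amount goes to the deductible. Patient pays $288; OOP now $288.
Claim 2 ($1,186): deductible takes $659, $527 remains; coinsurance $527 × 15% = $79.05. Patient pays $738.05; OOP now $1,026.05.
Claim 3 ($9,925): 15% coinsurance on $9,925 = $1,488.75. Patient owes $1,488.75 (running OOP $2,514.80).

$1,488.75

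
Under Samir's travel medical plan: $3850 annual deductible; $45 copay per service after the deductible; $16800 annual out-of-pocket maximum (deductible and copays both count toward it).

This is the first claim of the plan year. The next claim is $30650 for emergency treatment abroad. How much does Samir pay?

$3895

Nothing has been paid toward the $3850 deductible, so the first $3850 of this charge is applied there.
That leaves $30650 − $3850 = $26800 for the copay.
Copay on this service: $45.
So the traveler owes $3850 + $45 = $3895 before any cap.
Cumulative spending $0 + $3895 = $3895 stays under the $16800 maximum.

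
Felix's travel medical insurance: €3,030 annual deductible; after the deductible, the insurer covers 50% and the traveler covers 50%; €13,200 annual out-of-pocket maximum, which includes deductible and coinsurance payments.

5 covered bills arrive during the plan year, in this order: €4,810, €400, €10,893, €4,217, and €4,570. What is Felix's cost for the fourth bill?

€2,108.50

Bill 1, €4,810: deductible takes €3,030, €1,780 remains; coinsurance €1,780 × 50% = €890. Cost to traveler: €3,920. OOP to date €3,920.
Bill 2, €400: deductible already satisfied, so traveler's share is 50% × €400 = €200. Traveler owes €200 (running OOP €4,120).
Bill 3, €10,893: 50% coinsurance on €10,893 = €5,446.50. Traveler pays €5,446.50; OOP now €9,566.50.
Bill 4, €4,217: deductible met; 50% of €4,217 = €2,108.50. Traveler pays €2,108.50; OOP now €11,675.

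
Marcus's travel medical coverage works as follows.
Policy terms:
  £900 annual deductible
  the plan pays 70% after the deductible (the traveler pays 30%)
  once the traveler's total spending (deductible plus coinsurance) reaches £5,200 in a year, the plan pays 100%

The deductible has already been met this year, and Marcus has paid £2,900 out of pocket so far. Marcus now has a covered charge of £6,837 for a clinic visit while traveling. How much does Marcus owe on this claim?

The deductible is already satisfied, so the full bill goes to coinsurance.
Coinsurance: £6,837 × 30% = £2,051.10.
Total out-of-pocket so far would be £2,900 + £2,051.10 = £4,951.10, below the £5,200 cap — no reduction.

£2,051.10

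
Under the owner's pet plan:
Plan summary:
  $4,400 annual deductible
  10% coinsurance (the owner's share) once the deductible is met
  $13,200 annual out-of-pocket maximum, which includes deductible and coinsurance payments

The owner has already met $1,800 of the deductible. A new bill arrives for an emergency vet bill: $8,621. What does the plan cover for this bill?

$5,418.90

Remaining deductible: $4,400 − $1,800 = $2,600.
The remaining $6,021 (= $8,621 − $2,600) moves to coinsurance.
10% of $6,021 = $602.10 falls to the owner.
So the owner owes $2,600 + $602.10 = $3,202.10 before any cap.
Total out-of-pocket so far would be $1,800 + $3,202.10 = $5,002.10, below the $13,200 cap — no reduction.
The plan picks up $8,621 − $3,202.10 = $5,418.90.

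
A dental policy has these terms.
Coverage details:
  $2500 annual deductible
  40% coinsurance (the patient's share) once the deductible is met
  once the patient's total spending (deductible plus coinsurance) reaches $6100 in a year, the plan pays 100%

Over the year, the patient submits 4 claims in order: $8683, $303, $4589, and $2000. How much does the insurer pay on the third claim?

$3583.40

Bill 1, $8683: deductible takes $2500, $6183 remains; patient's 40% is $2473.20. Patient owes $4973.20 (running OOP $4973.20). Insurer: $8683 − $4973.20 = $3709.80.
Bill 2, $303: deductible met; 40% of $303 = $121.20. Patient pays $121.20; OOP now $5094.40. Plan pays $303 − $121.20 = $181.80.
Bill 3, $4589: deductible met; 40% of $4589 = $1835.60. That would push OOP to $6930, over the $6100 cap, so patient pays $6100 − $5094.40 = $1005.60. Plan pays $4589 − $1005.60 = $3583.40.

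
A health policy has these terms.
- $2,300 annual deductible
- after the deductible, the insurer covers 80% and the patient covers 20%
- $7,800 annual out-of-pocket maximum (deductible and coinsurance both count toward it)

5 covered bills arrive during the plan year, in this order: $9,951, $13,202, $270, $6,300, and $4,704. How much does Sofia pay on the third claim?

Claim 1 — $9,951: $2,300 finishes the deductible; $7,651 goes to coinsurance; coinsurance $7,651 × 20% = $1,530.20. Patient owes $3,830.20 (running OOP $3,830.20).
Claim 2 — $13,202: deductible met; 20% of $13,202 = $2,640.40. Patient owes $2,640.40 (running OOP $6,470.60).
Claim 3 — $270: deductible already satisfied, so patient's share is 20% × $270 = $54. Patient pays $54; OOP now $6,524.60.

$54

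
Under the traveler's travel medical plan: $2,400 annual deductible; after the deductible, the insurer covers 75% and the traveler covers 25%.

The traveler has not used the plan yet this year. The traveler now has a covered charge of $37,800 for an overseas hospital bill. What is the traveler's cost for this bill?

The full $2,400 deductible is still open; $2,400 of this bill applies to it.
The remaining $35,400 (= $37,800 − $2,400) moves to coinsurance.
Coinsurance: $35,400 × 25% = $8,850.
That puts the traveler's cost at $2,400 + $8,850 = $11,250.

$11,250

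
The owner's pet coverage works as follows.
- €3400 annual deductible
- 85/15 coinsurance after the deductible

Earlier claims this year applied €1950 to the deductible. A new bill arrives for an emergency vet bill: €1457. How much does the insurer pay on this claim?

Deductible still to meet: €3400 − €1950 = €1450.
The remaining €7 (= €1457 − €1450) moves to coinsurance.
15% of €7 = €1.05 falls to the owner.
That puts the owner's cost at €1450 + €1.05 = €1451.05.
The insurer covers the remainder: €1457 − €1451.05 = €5.95.

€5.95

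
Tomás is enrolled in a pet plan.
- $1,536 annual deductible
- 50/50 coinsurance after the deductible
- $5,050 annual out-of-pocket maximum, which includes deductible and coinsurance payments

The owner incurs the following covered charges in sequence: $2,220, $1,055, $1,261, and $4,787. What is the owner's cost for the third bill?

Bill 1, $2,220: deductible takes $1,536, $684 remains; owner's 50% is $342. Owner pays $1,878; OOP now $1,878.
Bill 2, $1,055: 50% coinsurance on $1,055 = $527.50. Owner owes $527.50 (running OOP $2,405.50).
Bill 3, $1,261: 50% coinsurance on $1,261 = $630.50. Owner owes $630.50 (running OOP $3,036).

$630.50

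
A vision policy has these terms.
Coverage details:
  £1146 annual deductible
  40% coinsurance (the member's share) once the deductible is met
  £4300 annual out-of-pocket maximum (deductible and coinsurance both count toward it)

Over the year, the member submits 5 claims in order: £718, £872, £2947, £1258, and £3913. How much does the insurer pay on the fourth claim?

£754.80

Bill 1, £718: all of it applies to the deductible. Cost to member: £718. OOP to date £718. Insurer: £718 − £718 = £0.
Bill 2, £872: £428 to deductible, leaving £444; 40% of £444 = £177.60. Member owes £605.60 (running OOP £1323.60). Plan pays £872 − £605.60 = £266.40.
Bill 3, £2947: deductible already satisfied, so member's share is 40% × £2947 = £1178.80. Cost to member: £1178.80. OOP to date £2502.40. Plan pays £2947 − £1178.80 = £1768.20.
Bill 4, £1258: 40% coinsurance on £1258 = £503.20. Member pays £503.20; OOP now £3005.60. Insurer: £1258 − £503.20 = £754.80.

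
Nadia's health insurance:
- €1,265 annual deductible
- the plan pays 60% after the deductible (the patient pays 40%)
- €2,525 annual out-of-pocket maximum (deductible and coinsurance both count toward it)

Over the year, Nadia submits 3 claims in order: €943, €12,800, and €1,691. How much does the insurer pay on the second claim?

€11,218

#1 (€943): entire amount goes to the deductible. Patient owes €943 (running OOP €943). Plan pays €943 − €943 = €0.
#2 (€12,800): €322 to deductible, leaving €12,478; patient's 40% is €4,991.20. Deductible plus coinsurance: €322 + €4,991.20 = €5,313.20. That would push OOP to €6,256.20, over the €2,525 cap, so patient pays €2,525 − €943 = €1,582. Plan pays €12,800 − €1,582 = €11,218.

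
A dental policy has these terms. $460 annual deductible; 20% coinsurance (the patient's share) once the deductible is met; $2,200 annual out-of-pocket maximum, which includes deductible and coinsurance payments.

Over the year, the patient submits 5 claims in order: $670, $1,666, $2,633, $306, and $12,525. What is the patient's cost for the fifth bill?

Bill 1, $670: $460 to deductible, leaving $210; 20% of $210 = $42. Cost to patient: $502. OOP to date $502.
Bill 2, $1,666: deductible already satisfied, so patient's share is 20% × $1,666 = $333.20. Patient pays $333.20; OOP now $835.20.
Bill 3, $2,633: 20% coinsurance on $2,633 = $526.60. Patient pays $526.60; OOP now $1,361.80.
Bill 4, $306: 20% coinsurance on $306 = $61.20. Patient pays $61.20; OOP now $1,423.
Bill 5, $12,525: 20% coinsurance on $12,525 = $2,505. Adding that to $1,423 gives $3,928, past the $2,200 cap; patient pays only $2,200 − $1,423 = $777.

$777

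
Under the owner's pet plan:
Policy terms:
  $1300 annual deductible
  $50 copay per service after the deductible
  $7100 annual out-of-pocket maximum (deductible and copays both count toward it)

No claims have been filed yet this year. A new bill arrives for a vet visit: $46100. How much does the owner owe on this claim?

Deductible not yet touched, so the first $1300 of the bill goes to the deductible.
The remaining $44800 (= $46100 − $1300) moves to the copay.
Copay on this service: $50.
So the owner owes $1300 + $50 = $1350 before any cap.
Cumulative spending $0 + $1350 = $1350 stays under the $7100 maximum.

$1350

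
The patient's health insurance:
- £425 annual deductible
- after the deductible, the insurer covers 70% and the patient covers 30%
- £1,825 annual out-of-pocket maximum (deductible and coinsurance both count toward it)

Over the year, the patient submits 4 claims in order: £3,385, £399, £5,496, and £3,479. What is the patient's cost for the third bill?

#1 (£3,385): £425 to deductible, leaving £2,960; patient's 30% is £888. Patient pays £1,313; OOP now £1,313.
#2 (£399): deductible met; 30% of £399 = £119.70. Patient owes £119.70 (running OOP £1,432.70).
#3 (£5,496): 30% coinsurance on £5,496 = £1,648.80. Adding that to £1,432.70 gives £3,081.50, past the £1,825 cap; patient pays only £1,825 − £1,432.70 = £392.30.

£392.30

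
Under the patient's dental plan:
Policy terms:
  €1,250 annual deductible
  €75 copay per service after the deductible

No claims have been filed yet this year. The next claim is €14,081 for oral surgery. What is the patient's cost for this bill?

€1,325

Nothing has been paid toward the €1,250 deductible, so the first €1,250 of this charge is applied there.
The remaining €12,831 (= €14,081 − €1,250) moves to the copay.
Copay on this service: €75.
Patient responsibility: €1,250 + €75 = €1,325.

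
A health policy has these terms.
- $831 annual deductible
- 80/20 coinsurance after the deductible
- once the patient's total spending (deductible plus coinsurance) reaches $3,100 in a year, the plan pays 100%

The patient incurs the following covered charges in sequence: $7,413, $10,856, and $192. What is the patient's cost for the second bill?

$952.60

Bill 1, $7,413: $831 finishes the deductible; $6,582 goes to coinsurance; coinsurance $6,582 × 20% = $1,316.40. Patient pays $2,147.40; OOP now $2,147.40.
Bill 2, $10,856: deductible already satisfied, so patient's share is 20% × $10,856 = $2,171.20. OOP would hit $4,318.60 > $3,100, so the cap limits the patient to $3,100 − $2,147.40 = $952.60.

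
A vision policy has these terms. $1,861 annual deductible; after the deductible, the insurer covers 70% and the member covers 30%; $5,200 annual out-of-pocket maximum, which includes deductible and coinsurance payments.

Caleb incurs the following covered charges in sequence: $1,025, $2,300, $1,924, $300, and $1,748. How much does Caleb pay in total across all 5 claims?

$3,491.80

#1 ($1,025): all of it applies to the deductible. Member pays $1,025; OOP now $1,025.
#2 ($2,300): deductible takes $836, $1,464 remains; member's 30% is $439.20. Member pays $1,275.20; OOP now $2,300.20.
#3 ($1,924): deductible met; 30% of $1,924 = $577.20. Member owes $577.20 (running OOP $2,877.40).
#4 ($300): deductible already satisfied, so member's share is 30% × $300 = $90. Cost to member: $90. OOP to date $2,967.40.
#5 ($1,748): 30% coinsurance on $1,748 = $524.40. Cost to member: $524.40. OOP to date $3,491.80.
Total paid by the member: $1,025 + $1,275.20 + $577.20 + $90 + $524.40 = $3,491.80.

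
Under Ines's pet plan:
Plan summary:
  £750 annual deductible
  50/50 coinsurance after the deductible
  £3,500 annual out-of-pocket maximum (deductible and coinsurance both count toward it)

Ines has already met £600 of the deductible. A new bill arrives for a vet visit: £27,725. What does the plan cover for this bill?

£24,825

Remaining deductible: £750 − £600 = £150.
The remaining £27,575 (= £27,725 − £150) moves to coinsurance.
Coinsurance: £27,575 × 50% = £13,787.50.
So the owner owes £150 + £13,787.50 = £13,937.50 before any cap.
That would bring total out-of-pocket to £14,537.50, past the £3,500 cap. The owner is capped at £3,500 − £600 = £2,900 on this claim.
The plan picks up £27,725 − £2,900 = £24,825.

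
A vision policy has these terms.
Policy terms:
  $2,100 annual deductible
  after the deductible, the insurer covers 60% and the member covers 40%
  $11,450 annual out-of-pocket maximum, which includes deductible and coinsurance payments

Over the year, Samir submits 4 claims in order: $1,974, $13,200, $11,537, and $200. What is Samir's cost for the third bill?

#1 ($1,974): all of it applies to the deductible. Cost to member: $1,974. OOP to date $1,974.
#2 ($13,200): $126 finishes the deductible; $13,074 goes to coinsurance; coinsurance $13,074 × 40% = $5,229.60. Member owes $5,355.60 (running OOP $7,329.60).
#3 ($11,537): 40% coinsurance on $11,537 = $4,614.80. Adding that to $7,329.60 gives $11,944.40, past the $11,450 cap; member pays only $11,450 − $7,329.60 = $4,120.40.

$4,120.40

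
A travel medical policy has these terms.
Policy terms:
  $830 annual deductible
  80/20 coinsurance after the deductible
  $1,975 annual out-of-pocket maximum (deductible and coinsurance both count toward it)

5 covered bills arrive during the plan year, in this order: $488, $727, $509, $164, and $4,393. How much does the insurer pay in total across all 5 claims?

$4,360.80

Claim 1 — $488: all of it applies to the deductible. Cost to traveler: $488. OOP to date $488. Plan pays $488 − $488 = $0.
Claim 2 — $727: deductible takes $342, $385 remains; coinsurance $385 × 20% = $77. Cost to traveler: $419. OOP to date $907. Insurer: $727 − $419 = $308.
Claim 3 — $509: deductible met; 20% of $509 = $101.80. Traveler owes $101.80 (running OOP $1,008.80). Insurer: $509 − $101.80 = $407.20.
Claim 4 — $164: 20% coinsurance on $164 = $32.80. Cost to traveler: $32.80. OOP to date $1,041.60. Insurer: $164 − $32.80 = $131.20.
Claim 5 — $4,393: 20% coinsurance on $4,393 = $878.60. Cost to traveler: $878.60. OOP to date $1,920.20. Plan pays $4,393 − $878.60 = $3,514.40.
Insurer total: $0 + $308 + $407.20 + $131.20 + $3,514.40 = $4,360.80.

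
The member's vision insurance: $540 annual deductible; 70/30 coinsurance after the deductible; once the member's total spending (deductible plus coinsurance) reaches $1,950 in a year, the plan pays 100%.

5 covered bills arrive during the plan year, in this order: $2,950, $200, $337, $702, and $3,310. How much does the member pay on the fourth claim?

$210.60

#1 ($2,950): deductible takes $540, $2,410 remains; member's 30% is $723. Member owes $1,263 (running OOP $1,263).
#2 ($200): deductible already satisfied, so member's share is 30% × $200 = $60. Member owes $60 (running OOP $1,323).
#3 ($337): deductible already satisfied, so member's share is 30% × $337 = $101.10. Member pays $101.10; OOP now $1,424.10.
#4 ($702): deductible already satisfied, so member's share is 30% × $702 = $210.60. Member owes $210.60 (running OOP $1,634.70).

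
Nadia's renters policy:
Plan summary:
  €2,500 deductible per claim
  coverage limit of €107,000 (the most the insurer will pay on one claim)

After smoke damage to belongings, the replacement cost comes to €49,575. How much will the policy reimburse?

€47,075

Subtract the deductible: €49,575 − €2,500 = €47,075.
€47,075 ≤ €107,000, so the limit doesn't bind; insurer pays €47,075.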